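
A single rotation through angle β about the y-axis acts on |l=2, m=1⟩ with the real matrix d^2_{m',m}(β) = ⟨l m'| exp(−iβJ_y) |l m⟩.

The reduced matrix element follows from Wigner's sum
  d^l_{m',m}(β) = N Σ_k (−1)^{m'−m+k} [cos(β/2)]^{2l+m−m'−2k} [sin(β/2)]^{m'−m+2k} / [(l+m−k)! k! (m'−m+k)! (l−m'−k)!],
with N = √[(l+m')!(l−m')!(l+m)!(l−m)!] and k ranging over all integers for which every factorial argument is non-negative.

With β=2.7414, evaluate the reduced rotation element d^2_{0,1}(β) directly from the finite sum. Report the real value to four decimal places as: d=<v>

d=-0.4395

d^2_{0,1}(β=2.7414) via Wigner's sum:
Half-angle: c=0.198764, s=0.980047. N=√(2·2·6·1)=4.898979
k: max(0,(1)−(0))=1 … min(2+(1),2−(0))=2
  k=1: (−1)^0·4.8990/(2)·0.1988^3·0.9800^1 = +0.018851
  k=2: (−1)^1·4.8990/(2)·0.1988^1·0.9800^3 = -0.458304
d^2_{0,1}(2.7414) = +0.018851 -0.458304 = -0.439453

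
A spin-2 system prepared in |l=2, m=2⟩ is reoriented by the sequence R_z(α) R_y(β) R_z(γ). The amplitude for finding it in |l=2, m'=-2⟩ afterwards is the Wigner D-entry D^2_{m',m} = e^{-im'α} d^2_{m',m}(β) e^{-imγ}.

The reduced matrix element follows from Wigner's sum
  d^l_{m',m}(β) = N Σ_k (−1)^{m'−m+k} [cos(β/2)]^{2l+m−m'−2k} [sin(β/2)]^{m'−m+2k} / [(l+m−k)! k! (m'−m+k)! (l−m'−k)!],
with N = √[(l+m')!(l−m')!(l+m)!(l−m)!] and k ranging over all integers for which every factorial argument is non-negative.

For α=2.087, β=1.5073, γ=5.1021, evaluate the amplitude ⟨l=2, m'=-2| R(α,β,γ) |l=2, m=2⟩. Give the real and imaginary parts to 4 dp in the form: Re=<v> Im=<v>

Re=0.2123 Im=0.0549

First d^2_{-2,2}(β=1.5073), then the phase factors e^{-i(-2)α} and e^{-i(2)γ}:
Half-angle: c=0.729196, s=0.684305. N=√(1·24·24·1)=24.000000
k: max(0,(2)−(-2))=4 … min(2+(2),2−(-2))=4
  k=4: (−1)^0·24.0000/(24)·0.7292^0·0.6843^4 = +0.219280
d^2_{-2,2}(1.5073) = +0.219280
Phases: e^{-i·(-2)·2.087}=-0.512754-0.858536i, e^{-i·(2)·5.1021}=-0.711320+0.702868i ⇒ D=+0.212300+0.054885i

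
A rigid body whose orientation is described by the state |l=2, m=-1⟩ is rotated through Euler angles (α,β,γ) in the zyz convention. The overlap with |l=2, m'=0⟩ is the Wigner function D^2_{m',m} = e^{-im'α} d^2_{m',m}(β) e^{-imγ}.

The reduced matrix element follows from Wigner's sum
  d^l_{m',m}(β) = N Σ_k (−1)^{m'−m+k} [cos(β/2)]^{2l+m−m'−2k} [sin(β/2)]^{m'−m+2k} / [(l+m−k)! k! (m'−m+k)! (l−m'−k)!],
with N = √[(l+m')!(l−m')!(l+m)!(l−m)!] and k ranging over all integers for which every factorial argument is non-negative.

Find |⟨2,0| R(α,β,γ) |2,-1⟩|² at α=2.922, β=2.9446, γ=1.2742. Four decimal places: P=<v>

D^2_{0,-1}(2.922,2.9446,1.2742) = e^{-i·0·2.922}·d^2_{0,-1}(2.9446)·e^{-i·-1·1.2742}. Compute d first:
Half-angle: c=0.098337, s=0.995153. N=√(2·2·1·6)=4.898979
Admissible k: 0..1 (factorial args all ≥0)
  k=0: (−1)^1·4.8990/(2)·0.0983^3·0.9952^1 = -0.002318
  k=1: (−1)^2·4.8990/(2)·0.0983^1·0.9952^3 = +0.237390
d^2_{0,-1}(2.9446) = -0.002318 +0.237390 = +0.235072
|D^2_{0,-1}|² = |d^2_{0,-1}(β)|² = (+0.235072)² = 0.055259 (the z-rotation phases have unit modulus)

P=0.0553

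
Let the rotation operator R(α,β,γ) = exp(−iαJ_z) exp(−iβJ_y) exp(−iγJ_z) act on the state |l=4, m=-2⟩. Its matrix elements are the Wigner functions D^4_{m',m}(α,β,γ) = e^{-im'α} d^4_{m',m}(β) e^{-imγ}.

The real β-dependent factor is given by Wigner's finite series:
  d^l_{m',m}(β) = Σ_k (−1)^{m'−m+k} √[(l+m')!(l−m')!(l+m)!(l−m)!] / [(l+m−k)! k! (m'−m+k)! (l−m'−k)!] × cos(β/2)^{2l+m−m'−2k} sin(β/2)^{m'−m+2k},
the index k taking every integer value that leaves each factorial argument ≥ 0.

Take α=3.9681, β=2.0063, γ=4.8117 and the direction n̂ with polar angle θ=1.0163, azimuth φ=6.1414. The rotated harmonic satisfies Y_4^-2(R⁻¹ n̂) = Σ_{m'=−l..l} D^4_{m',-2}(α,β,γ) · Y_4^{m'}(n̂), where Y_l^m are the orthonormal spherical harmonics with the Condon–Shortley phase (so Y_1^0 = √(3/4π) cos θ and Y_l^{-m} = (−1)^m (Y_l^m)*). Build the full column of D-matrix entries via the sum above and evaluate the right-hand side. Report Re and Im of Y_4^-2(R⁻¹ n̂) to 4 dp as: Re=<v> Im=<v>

Re=0.3296 Im=-0.2009

Need the full column D^4_{m',-2} for m'=−4..4 at α=3.9681, β=2.0063, γ=4.8117.
cos(β/2)=0.537649, sin(β/2)=0.843169
d^4_{-4,-2}: single k=2 term ⇒ +0.090866;  D = +0.084943+0.032270i
d^4_{-3,-2}: k∈[1..2] ⇒ +0.040970 -0.302289 = -0.261319;  D = +0.233754-0.116819i
d^4_{-2,-2}: k∈[0..2] ⇒ +0.006982 -0.206065 +0.633497 = +0.434415;  D = +0.120404-0.417396i
d^4_{-1,-2}: k∈[0..2] ⇒ -0.046456 +0.571273 -0.936664 = -0.411847;  D = -0.213744-0.352039i
d^4_{0,-2}: k∈[0..2] ⇒ +0.162908 -1.068423 +0.985385 = +0.079870;  D = -0.078300-0.015760i
d^4_{1,-2}: k∈[0..2] ⇒ -0.380849 +1.404997 -0.691093 = +0.333055;  D = +0.269532-0.195648i
d^4_{2,-2}: k∈[0..2] ⇒ +0.633497 -1.246424 +0.255456 = -0.357471;  D = +0.041517-0.355052i
d^4_{3,-2}: k∈[0..1] ⇒ -0.743454 +0.609487 = -0.133967;  D = +0.087335+0.101587i
d^4_{4,-2}: single k=0 term ⇒ +0.549622;  D = +0.549300+0.018785i
Y_4^{m'}(θ=1.0163,φ=6.1414) and Σ D·Y over m':
  (+0.0849+0.0323i)·(+0.1950+0.1242i)  (+0.2338-0.1168i)·(+0.3689+0.1671i)  (+0.1204-0.4174i)·(+0.2183+0.0636i)  (-0.2137-0.3520i)·(-0.2221-0.0317i)  (-0.0783-0.0158i)·(-0.2779+0.0000i)  (+0.2695-0.1956i)·(+0.2221-0.0317i)  (+0.0415-0.3551i)·(+0.2183-0.0636i)  (+0.0873+0.1016i)·(-0.3689+0.1671i)  (+0.5493+0.0188i)·(+0.1950-0.1242i)
Y_4^-2(R⁻¹ n̂) = +0.329604-0.200905i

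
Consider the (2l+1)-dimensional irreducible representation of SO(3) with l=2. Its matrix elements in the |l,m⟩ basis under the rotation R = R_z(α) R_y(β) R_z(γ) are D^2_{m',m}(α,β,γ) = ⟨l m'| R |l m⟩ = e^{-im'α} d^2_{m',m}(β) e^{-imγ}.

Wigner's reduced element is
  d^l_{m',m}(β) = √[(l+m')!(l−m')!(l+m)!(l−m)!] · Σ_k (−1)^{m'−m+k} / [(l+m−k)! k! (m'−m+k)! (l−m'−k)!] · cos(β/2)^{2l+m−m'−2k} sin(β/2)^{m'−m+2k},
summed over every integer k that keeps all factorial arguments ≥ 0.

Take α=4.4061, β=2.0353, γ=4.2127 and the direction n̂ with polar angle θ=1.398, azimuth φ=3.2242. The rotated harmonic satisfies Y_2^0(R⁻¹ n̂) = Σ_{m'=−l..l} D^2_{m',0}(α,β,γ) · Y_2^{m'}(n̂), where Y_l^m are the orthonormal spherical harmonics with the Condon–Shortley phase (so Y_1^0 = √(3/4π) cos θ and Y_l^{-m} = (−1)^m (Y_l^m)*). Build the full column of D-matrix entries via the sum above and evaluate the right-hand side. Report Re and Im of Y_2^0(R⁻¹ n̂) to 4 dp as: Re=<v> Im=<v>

Re=-0.2529 Im=0.0000

Need the full column D^2_{m',0} for m'=−2..2 at α=4.4061, β=2.0353, γ=4.2127.
cos(β/2)=0.525367, sin(β/2)=0.850876
d^2_{-2,0}: single k=2 term ⇒ +0.489478;  D = -0.400476+0.281440i
d^2_{-1,0}: k∈[1..2] ⇒ +0.302225 -0.792751 = -0.490526;  D = +0.147905+0.467697i
d^2_{0,0}: k∈[0..2] ⇒ +0.076182 -0.799315 +0.524161 = -0.198972;  D = -0.198972+0.000000i
d^2_{1,0}: k∈[0..1] ⇒ -0.302225 +0.792751 = +0.490526;  D = -0.147905+0.467697i
d^2_{2,0}: single k=0 term ⇒ +0.489478;  D = -0.400476-0.281440i
Y_2^{m'}(θ=1.398,φ=3.2242) and Σ D·Y over m':
  (-0.4005+0.2814i)·(+0.3698-0.0617i)  (+0.1479+0.4677i)·(-0.1304+0.0108i)  (-0.1990+0.0000i)·(-0.2874+0.0000i)  (-0.1479+0.4677i)·(+0.1304+0.0108i)  (-0.4005-0.2814i)·(+0.3698+0.0617i)
Y_2^0(R⁻¹ n̂) = -0.252937+0.000000i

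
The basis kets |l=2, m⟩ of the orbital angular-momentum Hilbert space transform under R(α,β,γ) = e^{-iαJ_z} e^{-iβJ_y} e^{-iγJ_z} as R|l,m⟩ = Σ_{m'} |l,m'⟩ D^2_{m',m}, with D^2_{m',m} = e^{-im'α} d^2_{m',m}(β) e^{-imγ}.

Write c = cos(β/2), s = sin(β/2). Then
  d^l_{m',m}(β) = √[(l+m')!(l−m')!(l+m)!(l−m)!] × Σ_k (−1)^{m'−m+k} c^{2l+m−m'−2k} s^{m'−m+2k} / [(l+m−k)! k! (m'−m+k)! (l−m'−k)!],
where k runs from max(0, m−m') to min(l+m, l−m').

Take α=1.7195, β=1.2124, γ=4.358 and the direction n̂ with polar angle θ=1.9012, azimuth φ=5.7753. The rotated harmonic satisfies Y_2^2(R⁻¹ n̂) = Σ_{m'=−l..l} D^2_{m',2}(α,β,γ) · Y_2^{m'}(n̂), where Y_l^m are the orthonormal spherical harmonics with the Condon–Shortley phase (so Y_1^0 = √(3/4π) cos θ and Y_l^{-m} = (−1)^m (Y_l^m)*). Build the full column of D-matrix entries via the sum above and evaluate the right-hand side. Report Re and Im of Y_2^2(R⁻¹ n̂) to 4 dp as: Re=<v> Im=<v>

Need the full column D^2_{m',2} for m'=−2..2 at α=1.7195, β=1.2124, γ=4.358.
cos(β/2)=0.821819, sin(β/2)=0.569749
d^2_{-2,2}: single k=4 term ⇒ +0.105374;  D = +0.056384+0.089020i
d^2_{-1,2}: single k=3 term ⇒ +0.303988;  D = +0.229875-0.198913i
d^2_{0,2}: single k=2 term ⇒ +0.537025;  D = -0.407687-0.349553i
d^2_{1,2}: single k=1 term ⇒ +0.632473;  D = -0.336001+0.535841i
d^2_{2,2}: single k=0 term ⇒ +0.456147;  D = +0.418092+0.182398i
Y_2^{m'}(θ=1.9012,φ=5.7753) and Σ D·Y over m':
  (+0.0564+0.0890i)·(+0.1821+0.2937i)  (+0.2299-0.1989i)·(-0.2072-0.1153i)  (-0.4077-0.3496i)·(-0.2158+0.0000i)  (-0.3360+0.5358i)·(+0.2072-0.1153i)  (+0.4181+0.1824i)·(+0.1821-0.2937i)
Y_2^2(R⁻¹ n̂) = +0.123450+0.183064i

Re=0.1235 Im=0.1831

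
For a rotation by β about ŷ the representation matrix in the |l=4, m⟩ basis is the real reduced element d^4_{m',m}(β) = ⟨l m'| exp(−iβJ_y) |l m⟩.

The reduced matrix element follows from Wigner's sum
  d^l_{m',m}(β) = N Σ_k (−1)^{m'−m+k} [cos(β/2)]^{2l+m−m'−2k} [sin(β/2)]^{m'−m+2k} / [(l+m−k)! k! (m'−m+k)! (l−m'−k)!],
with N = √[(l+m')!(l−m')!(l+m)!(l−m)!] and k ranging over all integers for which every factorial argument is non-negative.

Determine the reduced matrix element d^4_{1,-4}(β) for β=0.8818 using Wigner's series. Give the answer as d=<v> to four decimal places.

d=-0.0783

d^4_{1,-4}(β=0.8818) via Wigner's sum:
c=cos(0.8818/2)=0.904368, s=sin(0.8818/2)=0.426754; N=√[120·6·1·40320]=5387.986637
The bounds max(0,m−m')=0 and min(l+m,l−m')=0 give 1 term
  k=0: (−1)^5·5387.9866/(720)·0.9044^3·0.4268^5 = -0.078346
d^4_{1,-4}(0.8818) = -0.078346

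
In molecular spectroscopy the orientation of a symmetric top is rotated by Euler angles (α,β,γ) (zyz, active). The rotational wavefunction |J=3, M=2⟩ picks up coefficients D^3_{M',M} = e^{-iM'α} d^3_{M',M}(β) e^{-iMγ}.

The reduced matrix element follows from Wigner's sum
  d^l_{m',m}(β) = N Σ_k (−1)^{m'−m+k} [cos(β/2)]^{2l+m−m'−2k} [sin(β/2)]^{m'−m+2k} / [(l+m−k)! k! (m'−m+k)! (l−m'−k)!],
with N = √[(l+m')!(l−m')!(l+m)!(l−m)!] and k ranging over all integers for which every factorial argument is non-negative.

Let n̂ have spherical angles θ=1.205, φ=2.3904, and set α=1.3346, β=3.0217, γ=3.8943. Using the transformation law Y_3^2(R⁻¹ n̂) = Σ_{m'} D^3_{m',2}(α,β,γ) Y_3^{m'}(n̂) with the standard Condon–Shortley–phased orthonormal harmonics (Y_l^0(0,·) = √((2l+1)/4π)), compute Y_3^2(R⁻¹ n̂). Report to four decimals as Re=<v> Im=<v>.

Need the full column D^3_{m',2} for m'=−3..3 at α=1.3346, β=3.0217, γ=3.8943.
cos(β/2)=0.059910, sin(β/2)=0.998204
d^3_{-3,2}: single k=5 term ⇒ +0.145437;  D = -0.116375+0.087228i
d^3_{-2,2}: k∈[4..5] ⇒ +0.017818 -0.989271 = -0.971453;  D = -0.384566-0.892093i
d^3_{-1,2}: k∈[3..4] ⇒ +0.001353 -0.187758 = -0.186405;  D = -0.183692+0.031686i
d^3_{0,2}: k∈[2..3] ⇒ +0.000070 -0.019518 = -0.019448;  D = -0.001271+0.019406i
d^3_{1,2}: k∈[1..2] ⇒ +0.000002 -0.001353 = -0.001350;  D = +0.001289+0.000401i
d^3_{2,2}: k∈[0..1] ⇒ +0.000000 -0.000064 = -0.000064;  D = +0.000033-0.000055i
d^3_{3,2}: single k=0 term ⇒ -0.000002;  D = -0.000001-0.000001i
Y_3^{m'}(θ=1.205,φ=2.3904) and Σ D·Y over m':
  (-0.1164+0.0872i)·(+0.2144-0.2636i)  (-0.3846-0.8921i)·(+0.0218+0.3180i)  (-0.1837+0.0317i)·(+0.0795+0.0742i)  (-0.0013+0.0194i)·(-0.3151+0.0000i)  (+0.0013+0.0004i)·(-0.0795+0.0742i)  (+0.0000-0.0001i)·(+0.0218-0.3180i)  (-0.0000-0.0000i)·(-0.2144-0.2636i)
Y_3^2(R⁻¹ n̂) = +0.256688-0.109546i

Re=0.2567 Im=-0.1095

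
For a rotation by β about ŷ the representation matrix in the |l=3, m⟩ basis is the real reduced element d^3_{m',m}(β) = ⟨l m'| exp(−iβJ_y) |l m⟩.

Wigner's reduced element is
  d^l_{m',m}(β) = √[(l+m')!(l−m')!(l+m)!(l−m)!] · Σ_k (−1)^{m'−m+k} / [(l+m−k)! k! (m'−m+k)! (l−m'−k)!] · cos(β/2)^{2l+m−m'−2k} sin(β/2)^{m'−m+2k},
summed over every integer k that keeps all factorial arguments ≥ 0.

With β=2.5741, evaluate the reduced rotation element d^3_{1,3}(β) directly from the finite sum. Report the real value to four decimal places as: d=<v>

d=0.0219

d^3_{1,3}(β=2.5741) via Wigner's sum:
Half-angle: c=0.279954, s=0.960013. N=√(24·2·720·1)=185.903201
k: max(0,(3)−(1))=2 … min(3+(3),3−(1))=2
  k=2: (−1)^0·185.9032/(48)·0.2800^4·0.9600^2 = +0.021925
d^3_{1,3}(2.5741) = +0.021925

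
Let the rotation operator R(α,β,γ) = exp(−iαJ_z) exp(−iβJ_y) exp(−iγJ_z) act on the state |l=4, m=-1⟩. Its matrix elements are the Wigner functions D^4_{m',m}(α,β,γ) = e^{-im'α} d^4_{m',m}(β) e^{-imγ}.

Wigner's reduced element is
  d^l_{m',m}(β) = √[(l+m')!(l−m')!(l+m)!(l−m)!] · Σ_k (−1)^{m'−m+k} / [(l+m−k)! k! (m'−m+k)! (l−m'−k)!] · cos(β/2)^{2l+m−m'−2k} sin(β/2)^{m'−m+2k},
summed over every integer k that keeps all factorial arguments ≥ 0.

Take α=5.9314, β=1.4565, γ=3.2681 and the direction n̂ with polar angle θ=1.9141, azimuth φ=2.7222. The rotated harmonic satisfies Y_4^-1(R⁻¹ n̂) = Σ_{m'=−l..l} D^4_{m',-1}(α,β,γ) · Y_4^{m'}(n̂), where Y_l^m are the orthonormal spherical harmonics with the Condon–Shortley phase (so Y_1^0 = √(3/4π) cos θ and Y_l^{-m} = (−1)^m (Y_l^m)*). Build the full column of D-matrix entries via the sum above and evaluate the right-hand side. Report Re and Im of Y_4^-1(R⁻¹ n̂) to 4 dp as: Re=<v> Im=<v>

Need the full column D^4_{m',-1} for m'=−4..4 at α=5.9314, β=1.4565, γ=3.2681.
cos(β/2)=0.746340, sin(β/2)=0.665565
d^4_{-4,-1}: single k=3 term ⇒ +0.510915;  D = -0.146177+0.489558i
d^4_{-3,-1}: k∈[2..3] ⇒ +0.607676 -0.805429 = -0.197753;  D = +0.118406-0.158387i
d^4_{-2,-1}: k∈[1..3] ⇒ +0.364237 -1.448309 +0.767850 = -0.316221;  D = +0.265015-0.172519i
d^4_{-1,-1}: k∈[0..3] ⇒ +0.096271 -1.148399 +1.826541 -0.484189 = +0.290224;  D = -0.282891+0.064829i
d^4_{0,-1}: k∈[0..3] ⇒ -0.383940 +1.831982 -1.456894 +0.193100 = +0.184249;  D = -0.182776-0.023247i
d^4_{1,-1}: k∈[0..3] ⇒ +0.765600 -1.826541 +0.726283 -0.038505 = -0.373164;  D = +0.331288+0.171754i
d^4_{2,-1}: k∈[0..2] ⇒ -0.965539 +1.151776 -0.183191 = +0.003045;  D = -0.002055-0.002247i
d^4_{3,-1}: k∈[0..1] ⇒ +0.805429 -0.384313 = +0.421116;  D = -0.159688-0.389665i
d^4_{4,-1}: single k=0 term ⇒ -0.406308;  D = +0.015090+0.406028i
Y_4^{m'}(θ=1.9141,φ=2.7222) and Σ D·Y over m':
  (-0.1462+0.4896i)·(-0.0371+0.3460i)  (+0.1184-0.1584i)·(+0.1082+0.3347i)  (+0.2650-0.1725i)·(-0.0410-0.0457i)  (-0.2829+0.0648i)·(-0.3022-0.1348i)  (-0.1828-0.0232i)·(+0.0053+0.0000i)  (+0.3313+0.1718i)·(+0.3022-0.1348i)  (-0.0021-0.0022i)·(-0.0410+0.0457i)  (-0.1597-0.3897i)·(-0.1082+0.3347i)  (+0.0151+0.4060i)·(-0.0371-0.3460i)
Y_4^-1(R⁻¹ n̂) = +0.387479-0.057147i

Re=0.3875 Im=-0.0571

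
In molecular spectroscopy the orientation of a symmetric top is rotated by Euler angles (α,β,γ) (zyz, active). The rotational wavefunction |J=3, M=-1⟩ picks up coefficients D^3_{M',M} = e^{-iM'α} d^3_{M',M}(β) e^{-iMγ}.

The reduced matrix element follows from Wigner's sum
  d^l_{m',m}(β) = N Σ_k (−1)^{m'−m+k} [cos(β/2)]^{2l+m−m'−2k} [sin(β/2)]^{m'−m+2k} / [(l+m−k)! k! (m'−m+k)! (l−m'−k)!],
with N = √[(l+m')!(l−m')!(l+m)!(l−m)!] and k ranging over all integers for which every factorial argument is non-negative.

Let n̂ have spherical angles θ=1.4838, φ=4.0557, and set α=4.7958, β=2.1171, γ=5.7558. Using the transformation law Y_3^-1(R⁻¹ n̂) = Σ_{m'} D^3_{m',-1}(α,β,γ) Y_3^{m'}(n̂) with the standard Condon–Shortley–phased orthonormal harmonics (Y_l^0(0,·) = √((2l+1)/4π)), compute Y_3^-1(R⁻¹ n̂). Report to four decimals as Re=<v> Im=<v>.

Re=-0.0128 Im=0.1838

Need the full column D^3_{m',-1} for m'=−3..3 at α=4.7958, β=2.1171, γ=5.7558.
cos(β/2)=0.490136, sin(β/2)=0.871646
d^3_{-3,-1}: single k=2 term ⇒ +0.169822;  D = +0.046466+0.163341i
d^3_{-2,-1}: k∈[1..2] ⇒ +0.077970 -0.493175 = -0.415205;  D = +0.388507-0.146485i
d^3_{-1,-1}: k∈[0..2] ⇒ +0.013864 -0.350783 +0.832042 = +0.495124;  D = -0.212671-0.447122i
d^3_{0,-1}: k∈[0..2] ⇒ -0.085411 +0.810369 -0.854295 = -0.129337;  D = -0.111763+0.065092i
d^3_{1,-1}: k∈[0..2] ⇒ +0.263087 -1.109389 +0.438571 = -0.407731;  D = -0.233842-0.334010i
d^3_{2,-1}: k∈[0..1] ⇒ -0.493175 +0.779861 = +0.286686;  D = -0.220335+0.183415i
d^3_{3,-1}: single k=0 term ⇒ +0.537081;  D = -0.376807-0.382717i
Y_3^{m'}(θ=1.4838,φ=4.0557) and Σ D·Y over m':
  (+0.0465+0.1633i)·(+0.3801+0.1604i)  (+0.3885-0.1465i)·(-0.0224-0.0852i)  (-0.2127-0.4471i)·(+0.1891-0.2454i)  (-0.1118+0.0651i)·(-0.0960+0.0000i)  (-0.2338-0.3340i)·(-0.1891-0.2454i)  (-0.2203+0.1834i)·(-0.0224+0.0852i)  (-0.3768-0.3827i)·(-0.3801+0.1604i)
Y_3^-1(R⁻¹ n̂) = -0.012767+0.183762i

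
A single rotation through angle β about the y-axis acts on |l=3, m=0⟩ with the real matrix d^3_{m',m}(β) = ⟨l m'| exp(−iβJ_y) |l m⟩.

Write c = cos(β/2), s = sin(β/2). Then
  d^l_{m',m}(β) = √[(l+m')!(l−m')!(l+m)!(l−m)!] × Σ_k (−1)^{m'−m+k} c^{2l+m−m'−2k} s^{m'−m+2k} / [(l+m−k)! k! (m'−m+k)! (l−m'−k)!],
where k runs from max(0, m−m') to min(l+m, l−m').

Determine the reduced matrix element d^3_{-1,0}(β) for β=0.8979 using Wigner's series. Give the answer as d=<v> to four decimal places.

d^3_{-1,0}(β=0.8979) via Wigner's sum:
Half-angle: c=0.900903, s=0.434020. N=√(2·24·6·6)=41.569219
k: max(0,(0)−(-1))=1 … min(3+(0),3−(-1))=3
  k=1: (−1)^0·41.5692/(12)·0.9009^5·0.4340^1 = +0.892259
  k=2: (−1)^1·41.5692/(4)·0.9009^3·0.4340^3 = -0.621263
  k=3: (−1)^2·41.5692/(12)·0.9009^1·0.4340^5 = +0.048064
d^3_{-1,0}(0.8979) = +0.892259 -0.621263 +0.048064 = +0.319061

d=0.3191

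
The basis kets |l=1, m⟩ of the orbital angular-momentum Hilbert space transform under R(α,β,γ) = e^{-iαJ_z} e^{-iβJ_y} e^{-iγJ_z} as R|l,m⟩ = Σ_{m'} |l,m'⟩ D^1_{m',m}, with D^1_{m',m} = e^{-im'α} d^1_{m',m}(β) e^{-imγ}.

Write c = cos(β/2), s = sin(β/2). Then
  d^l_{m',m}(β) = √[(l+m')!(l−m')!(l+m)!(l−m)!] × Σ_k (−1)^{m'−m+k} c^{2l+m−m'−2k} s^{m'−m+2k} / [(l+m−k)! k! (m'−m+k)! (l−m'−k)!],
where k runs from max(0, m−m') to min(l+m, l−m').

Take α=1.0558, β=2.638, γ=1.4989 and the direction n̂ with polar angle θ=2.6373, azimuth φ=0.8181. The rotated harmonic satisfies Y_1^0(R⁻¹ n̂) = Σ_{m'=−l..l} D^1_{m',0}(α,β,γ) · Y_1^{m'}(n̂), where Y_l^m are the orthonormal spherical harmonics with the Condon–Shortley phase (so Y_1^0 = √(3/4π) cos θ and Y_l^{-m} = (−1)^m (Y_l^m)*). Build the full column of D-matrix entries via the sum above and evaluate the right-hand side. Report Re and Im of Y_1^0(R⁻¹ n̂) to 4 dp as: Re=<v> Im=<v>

Re=0.4854 Im=0.0000

Need the full column D^1_{m',0} for m'=−1..1 at α=1.0558, β=2.638, γ=1.4989.
cos(β/2)=0.249144, sin(β/2)=0.968466
d^1_{-1,0}: single k=1 term ⇒ +0.341232;  D = +0.168068+0.296973i
d^1_{0,0}: k∈[0..1] ⇒ +0.062073 -0.937927 = -0.875854;  D = -0.875854+0.000000i
d^1_{1,0}: single k=0 term ⇒ -0.341232;  D = -0.168068+0.296973i
Y_1^{m'}(θ=2.6373,φ=0.8181) and Σ D·Y over m':
  (+0.1681+0.2970i)·(+0.1141-0.1218i)  (-0.8759+0.0000i)·(-0.4278+0.0000i)  (-0.1681+0.2970i)·(-0.1141-0.1218i)
Y_1^0(R⁻¹ n̂) = +0.485399+0.000000i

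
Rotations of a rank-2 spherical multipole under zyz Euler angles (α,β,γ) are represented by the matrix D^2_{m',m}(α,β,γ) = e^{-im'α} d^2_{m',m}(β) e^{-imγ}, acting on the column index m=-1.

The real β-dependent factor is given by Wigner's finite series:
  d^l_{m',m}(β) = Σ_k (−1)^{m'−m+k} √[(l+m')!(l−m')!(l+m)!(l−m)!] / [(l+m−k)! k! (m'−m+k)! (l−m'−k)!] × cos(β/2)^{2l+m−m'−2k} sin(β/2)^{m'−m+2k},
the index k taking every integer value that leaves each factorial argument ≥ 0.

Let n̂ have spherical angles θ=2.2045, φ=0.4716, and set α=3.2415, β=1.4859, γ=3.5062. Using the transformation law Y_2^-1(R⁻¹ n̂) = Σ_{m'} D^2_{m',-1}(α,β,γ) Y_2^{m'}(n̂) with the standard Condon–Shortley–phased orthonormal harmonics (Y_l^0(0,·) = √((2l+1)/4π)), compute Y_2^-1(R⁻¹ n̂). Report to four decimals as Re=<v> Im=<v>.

Re=0.2389 Im=0.2844

Need the full column D^2_{m',-1} for m'=−2..2 at α=3.2415, β=1.4859, γ=3.5062.
cos(β/2)=0.736476, sin(β/2)=0.676463
d^2_{-2,-1}: single k=1 term ⇒ +0.540444;  D = -0.456620-0.289098i
d^2_{-1,-1}: k∈[0..1] ⇒ +0.294195 -0.744607 = -0.450413;  D = -0.402687-0.201780i
d^2_{0,-1}: k∈[0..1] ⇒ -0.661906 +0.558428 = -0.103477;  D = +0.096675+0.036898i
d^2_{1,-1}: k∈[0..1] ⇒ +0.744607 -0.209400 = +0.535207;  D = +0.516566+0.140021i
d^2_{2,-1}: single k=0 term ⇒ -0.455955;  D = +0.449778+0.074798i
Y_2^{m'}(θ=2.2045,φ=0.4716) and Σ D·Y over m':
  (-0.4566-0.2891i)·(+0.1473-0.2030i)  (-0.4027-0.2018i)·(-0.3284+0.1675i)  (+0.0967+0.0369i)·(+0.0164+0.0000i)  (+0.5166+0.1400i)·(+0.3284+0.1675i)  (+0.4498+0.0748i)·(+0.1473+0.2030i)
Y_2^-1(R⁻¹ n̂) = +0.238909+0.284390i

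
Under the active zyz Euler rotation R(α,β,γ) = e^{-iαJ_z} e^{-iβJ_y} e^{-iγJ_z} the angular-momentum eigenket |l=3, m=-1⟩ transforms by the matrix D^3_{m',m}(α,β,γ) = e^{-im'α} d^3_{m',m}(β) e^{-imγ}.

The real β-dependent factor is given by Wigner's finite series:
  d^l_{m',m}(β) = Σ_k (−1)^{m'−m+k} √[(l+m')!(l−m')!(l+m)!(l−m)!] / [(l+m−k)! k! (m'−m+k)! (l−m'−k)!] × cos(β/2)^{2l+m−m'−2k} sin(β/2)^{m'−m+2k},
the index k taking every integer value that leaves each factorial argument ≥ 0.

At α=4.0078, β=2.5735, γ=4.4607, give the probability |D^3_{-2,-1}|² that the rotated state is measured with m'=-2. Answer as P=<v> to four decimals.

P=0.0139

First d^3_{-2,-1}(β=2.5735), then the phase factors e^{-i(-2)α} and e^{-i(-1)γ}:
Half-angle: c=0.280242, s=0.959929. N=√(1·120·2·24)=75.894664
Admissible k: 1..2 (factorial args all ≥0)
  k=1: (−1)^0·75.8947/(24)·0.2802^5·0.9599^1 = +0.005247
  k=2: (−1)^1·75.8947/(12)·0.2802^3·0.9599^3 = -0.123126
d^3_{-2,-1}(2.5735) = +0.005247 -0.123126 = -0.117879
|D^3_{-2,-1}|² = |d^3_{-2,-1}(β)|² = (-0.117879)² = 0.013895 (the z-rotation phases have unit modulus)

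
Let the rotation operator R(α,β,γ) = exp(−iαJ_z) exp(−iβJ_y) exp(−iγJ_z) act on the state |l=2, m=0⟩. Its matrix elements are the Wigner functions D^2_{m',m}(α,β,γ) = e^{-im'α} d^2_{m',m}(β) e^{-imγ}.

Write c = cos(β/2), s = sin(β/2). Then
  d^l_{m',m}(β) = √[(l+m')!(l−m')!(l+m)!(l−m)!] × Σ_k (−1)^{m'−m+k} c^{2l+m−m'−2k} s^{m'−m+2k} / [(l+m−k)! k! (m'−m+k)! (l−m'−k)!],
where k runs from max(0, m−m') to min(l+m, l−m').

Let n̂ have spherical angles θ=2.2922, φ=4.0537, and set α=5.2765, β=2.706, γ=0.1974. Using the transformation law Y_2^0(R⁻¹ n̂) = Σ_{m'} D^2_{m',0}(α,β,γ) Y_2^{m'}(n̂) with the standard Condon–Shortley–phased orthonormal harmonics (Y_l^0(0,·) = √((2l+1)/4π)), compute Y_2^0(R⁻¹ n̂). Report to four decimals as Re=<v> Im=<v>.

Re=0.1573 Im=0.0000

Need the full column D^2_{m',0} for m'=−2..2 at α=5.2765, β=2.706, γ=0.1974.
cos(β/2)=0.216079, sin(β/2)=0.976376
d^2_{-2,0}: single k=2 term ⇒ +0.109027;  D = -0.046693-0.098522i
d^2_{-1,0}: k∈[1..2] ⇒ +0.024128 -0.492650 = -0.468522;  D = -0.250502+0.395931i
d^2_{0,0}: k∈[0..2] ⇒ +0.002180 -0.178040 +0.908800 = +0.732940;  D = +0.732940+0.000000i
d^2_{1,0}: k∈[0..1] ⇒ -0.024128 +0.492650 = +0.468522;  D = +0.250502+0.395931i
d^2_{2,0}: single k=0 term ⇒ +0.109027;  D = -0.046693+0.098522i
Y_2^{m'}(θ=2.2922,φ=4.0537) and Σ D·Y over m':
  (-0.0467-0.0985i)·(-0.0546-0.2108i)  (-0.2505+0.3959i)·(+0.2345-0.3030i)  (+0.7329+0.0000i)·(+0.0973+0.0000i)  (+0.2505+0.3959i)·(-0.2345-0.3030i)  (-0.0467+0.0985i)·(-0.0546+0.2108i)
Y_2^0(R⁻¹ n̂) = +0.157301-0.000000i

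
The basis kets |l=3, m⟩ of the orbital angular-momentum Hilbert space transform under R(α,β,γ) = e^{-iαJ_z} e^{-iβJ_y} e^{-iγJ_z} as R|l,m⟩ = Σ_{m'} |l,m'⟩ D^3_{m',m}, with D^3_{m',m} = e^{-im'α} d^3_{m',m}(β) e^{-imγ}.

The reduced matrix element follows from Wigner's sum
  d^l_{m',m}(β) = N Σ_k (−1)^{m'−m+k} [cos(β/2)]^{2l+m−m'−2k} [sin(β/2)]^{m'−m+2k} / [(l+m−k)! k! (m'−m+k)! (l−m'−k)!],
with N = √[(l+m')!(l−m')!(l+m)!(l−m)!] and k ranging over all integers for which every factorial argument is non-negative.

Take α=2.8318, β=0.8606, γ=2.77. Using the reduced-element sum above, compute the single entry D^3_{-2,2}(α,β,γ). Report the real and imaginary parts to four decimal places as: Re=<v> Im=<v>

Re=0.1189 Im=0.0148

D^3_{-2,2}(2.8318,0.8606,2.77) = e^{-i·-2·2.8318}·d^3_{-2,2}(0.8606)·e^{-i·2·2.77}. Compute d first:
With c≡cos(β/2)=0.908841 and s≡sin(β/2)=0.417143, N=[1·120·120·1]^{1/2}=120.000000
k: max(0,(2)−(-2))=4 … min(3+(2),3−(-2))=5
  k=4: (−1)^0·120.0000/(24)·0.9088^2·0.4171^4 = +0.125051
  k=5: (−1)^1·120.0000/(120)·0.9088^0·0.4171^6 = -0.005269
d^3_{-2,2}(0.8606) = +0.125051 -0.005269 = +0.119782
Phases: e^{-i·(-2)·2.8318}=+0.814119-0.580698i, e^{-i·(2)·2.77}=+0.736317+0.676637i ⇒ D=+0.118868+0.014767i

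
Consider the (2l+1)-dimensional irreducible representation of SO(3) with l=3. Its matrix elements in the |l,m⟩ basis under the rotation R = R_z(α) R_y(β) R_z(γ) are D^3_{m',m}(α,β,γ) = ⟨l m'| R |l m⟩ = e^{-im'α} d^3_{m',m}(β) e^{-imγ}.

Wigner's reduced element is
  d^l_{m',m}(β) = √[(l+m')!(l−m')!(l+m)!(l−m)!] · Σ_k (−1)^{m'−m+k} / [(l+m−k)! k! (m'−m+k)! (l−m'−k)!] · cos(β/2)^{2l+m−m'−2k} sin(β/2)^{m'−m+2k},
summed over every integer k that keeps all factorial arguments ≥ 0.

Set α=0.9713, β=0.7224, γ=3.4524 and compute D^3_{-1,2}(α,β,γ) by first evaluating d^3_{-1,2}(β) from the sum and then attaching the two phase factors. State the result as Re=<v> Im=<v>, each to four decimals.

D^3_{-1,2}(0.9713,0.7224,3.4524) = e^{-i·-1·0.9713}·d^3_{-1,2}(0.7224)·e^{-i·2·3.4524}. Compute d first:
Half-angle: c=0.935473, s=0.353397. N=√(2·24·120·1)=75.894664
k∈{3,4} keeps every argument non-negative
  k=3: (−1)^0·75.8947/(12)·0.9355^3·0.3534^3 = +0.228514
  k=4: (−1)^1·75.8947/(24)·0.9355^1·0.3534^5 = -0.016306
d^3_{-1,2}(0.7224) = +0.228514 -0.016306 = +0.212208
Phases: e^{-i·(-1)·0.9713}=+0.564227+0.825620i, e^{-i·(2)·3.4524}=+0.812939-0.582349i ⇒ D=+0.199366+0.072703i

Re=0.1994 Im=0.0727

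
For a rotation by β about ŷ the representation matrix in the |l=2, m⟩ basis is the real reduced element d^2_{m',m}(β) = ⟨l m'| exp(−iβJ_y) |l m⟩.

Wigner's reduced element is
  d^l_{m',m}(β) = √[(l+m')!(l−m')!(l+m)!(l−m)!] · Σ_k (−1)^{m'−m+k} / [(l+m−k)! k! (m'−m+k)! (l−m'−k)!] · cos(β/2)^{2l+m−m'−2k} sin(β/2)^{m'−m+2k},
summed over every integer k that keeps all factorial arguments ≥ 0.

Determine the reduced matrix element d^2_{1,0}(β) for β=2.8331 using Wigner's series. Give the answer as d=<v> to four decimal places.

d=0.3543

d^2_{1,0}(β=2.8331) via Wigner's sum:
c=cos(2.8331/2)=0.153635, s=sin(2.8331/2)=0.988128; N=√[6·1·2·2]=4.898979
k: max(0,(0)−(1))=0 … min(2+(0),2−(1))=1
  k=0: (−1)^1·4.8990/(2)·0.1536^3·0.9881^1 = -0.008777
  k=1: (−1)^2·4.8990/(2)·0.1536^1·0.9881^3 = +0.363083
d^2_{1,0}(2.8331) = -0.008777 +0.363083 = +0.354306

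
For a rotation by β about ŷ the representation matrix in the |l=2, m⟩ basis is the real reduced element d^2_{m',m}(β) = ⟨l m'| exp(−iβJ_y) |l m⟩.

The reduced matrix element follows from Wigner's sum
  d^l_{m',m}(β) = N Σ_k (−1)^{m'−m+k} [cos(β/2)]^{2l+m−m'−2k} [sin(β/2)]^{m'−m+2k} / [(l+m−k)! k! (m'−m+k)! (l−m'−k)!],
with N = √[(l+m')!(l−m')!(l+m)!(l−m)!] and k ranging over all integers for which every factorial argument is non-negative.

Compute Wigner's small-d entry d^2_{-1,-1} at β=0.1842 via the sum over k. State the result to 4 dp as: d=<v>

d=0.9580

d^2_{-1,-1}(β=0.1842) via Wigner's sum:
With c≡cos(β/2)=0.995762 and s≡sin(β/2)=0.091970, N=[1·6·1·6]^{1/2}=6.000000
The bounds max(0,m−m')=0 and min(l+m,l−m')=1 give 2 terms
  k=0: (−1)^0·6.0000/(6)·0.9958^4·0.0920^0 = +0.983155
  k=1: (−1)^1·6.0000/(2)·0.9958^2·0.0920^2 = -0.025161
d^2_{-1,-1}(0.1842) = +0.983155 -0.025161 = +0.957994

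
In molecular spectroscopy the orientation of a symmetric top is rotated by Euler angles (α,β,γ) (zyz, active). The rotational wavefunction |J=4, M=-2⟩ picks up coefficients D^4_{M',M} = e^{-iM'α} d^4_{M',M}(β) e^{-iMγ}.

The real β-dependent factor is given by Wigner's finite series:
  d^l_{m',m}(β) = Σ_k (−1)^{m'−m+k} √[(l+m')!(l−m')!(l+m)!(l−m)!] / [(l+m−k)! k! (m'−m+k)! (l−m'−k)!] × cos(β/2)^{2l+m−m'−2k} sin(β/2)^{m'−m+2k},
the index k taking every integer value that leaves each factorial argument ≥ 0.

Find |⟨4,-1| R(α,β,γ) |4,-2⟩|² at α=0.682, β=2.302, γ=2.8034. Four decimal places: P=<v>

P=0.1880

D^4_{-1,-2}(0.682,2.302,2.8034) = e^{-i·-1·0.682}·d^4_{-1,-2}(2.302)·e^{-i·-2·2.8034}. Compute d first:
With c≡cos(β/2)=0.407574 and s≡sin(β/2)=0.913172, N=[6·120·2·720]^{1/2}=1018.233765
Admissible k: 0..2 (factorial args all ≥0)
  k=0: (−1)^1·1018.2338/(240)·0.4076^7·0.9132^1 = -0.007238
  k=1: (−1)^2·1018.2338/(48)·0.4076^5·0.9132^3 = +0.181677
  k=2: (−1)^3·1018.2338/(72)·0.4076^3·0.9132^5 = -0.607993
d^4_{-1,-2}(2.302) = -0.007238 +0.181677 -0.607993 = -0.433555
|D^4_{-1,-2}|² = |d^4_{-1,-2}(β)|² = (-0.433555)² = 0.187970 (the z-rotation phases have unit modulus)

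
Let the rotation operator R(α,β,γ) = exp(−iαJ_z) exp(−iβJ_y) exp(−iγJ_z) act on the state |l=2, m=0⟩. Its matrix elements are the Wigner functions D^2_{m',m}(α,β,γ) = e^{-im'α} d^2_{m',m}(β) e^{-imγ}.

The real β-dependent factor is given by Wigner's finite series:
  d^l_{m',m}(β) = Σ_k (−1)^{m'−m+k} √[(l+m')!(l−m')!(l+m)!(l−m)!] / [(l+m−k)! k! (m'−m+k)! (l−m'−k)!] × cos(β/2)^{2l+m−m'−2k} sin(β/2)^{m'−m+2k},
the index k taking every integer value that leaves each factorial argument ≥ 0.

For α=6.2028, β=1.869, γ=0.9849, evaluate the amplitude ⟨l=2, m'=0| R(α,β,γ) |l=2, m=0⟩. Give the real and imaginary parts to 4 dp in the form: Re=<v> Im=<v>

Re=-0.3705 Im=0.0000

Split into d^2_{0,0}(β=1.869) × two z-phases.
c=cos(1.869/2)=0.594221, s=sin(1.869/2)=0.804302; N=√[2·2·2·2]=4.000000
k∈{0,1,2} keeps every argument non-negative
  k=0: (−1)^0·4.0000/(4)·0.5942^4·0.8043^0 = +0.124678
  k=1: (−1)^1·4.0000/(1)·0.5942^2·0.8043^2 = -0.913679
  k=2: (−1)^2·4.0000/(4)·0.5942^0·0.8043^4 = +0.418482
d^2_{0,0}(1.869) = +0.124678 -0.913679 +0.418482 = -0.370519
Attach z-rotation phases: D = e^{-i(0)(6.2028)}·(-0.370519)·e^{-i(0)(0.9849)} = -0.370519+0.000000i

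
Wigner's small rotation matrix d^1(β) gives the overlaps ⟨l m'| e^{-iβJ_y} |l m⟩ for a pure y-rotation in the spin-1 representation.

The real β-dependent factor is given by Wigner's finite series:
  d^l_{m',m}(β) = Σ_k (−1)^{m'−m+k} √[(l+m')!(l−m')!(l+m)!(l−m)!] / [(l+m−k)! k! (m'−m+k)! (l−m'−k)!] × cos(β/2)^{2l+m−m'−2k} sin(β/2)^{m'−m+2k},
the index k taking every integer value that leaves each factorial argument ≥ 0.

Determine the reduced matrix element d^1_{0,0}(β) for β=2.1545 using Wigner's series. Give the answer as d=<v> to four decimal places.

d=-0.5511

d^1_{0,0}(β=2.1545) via Wigner's sum:
Half-angle: c=0.473752, s=0.880658. N=√(1·1·1·1)=1.000000
Admissible k: 0..1 (factorial args all ≥0)
  k=0: (−1)^0·1.0000/(1)·0.4738^2·0.8807^0 = +0.224441
  k=1: (−1)^1·1.0000/(1)·0.4738^0·0.8807^2 = -0.775559
d^1_{0,0}(2.1545) = +0.224441 -0.775559 = -0.551118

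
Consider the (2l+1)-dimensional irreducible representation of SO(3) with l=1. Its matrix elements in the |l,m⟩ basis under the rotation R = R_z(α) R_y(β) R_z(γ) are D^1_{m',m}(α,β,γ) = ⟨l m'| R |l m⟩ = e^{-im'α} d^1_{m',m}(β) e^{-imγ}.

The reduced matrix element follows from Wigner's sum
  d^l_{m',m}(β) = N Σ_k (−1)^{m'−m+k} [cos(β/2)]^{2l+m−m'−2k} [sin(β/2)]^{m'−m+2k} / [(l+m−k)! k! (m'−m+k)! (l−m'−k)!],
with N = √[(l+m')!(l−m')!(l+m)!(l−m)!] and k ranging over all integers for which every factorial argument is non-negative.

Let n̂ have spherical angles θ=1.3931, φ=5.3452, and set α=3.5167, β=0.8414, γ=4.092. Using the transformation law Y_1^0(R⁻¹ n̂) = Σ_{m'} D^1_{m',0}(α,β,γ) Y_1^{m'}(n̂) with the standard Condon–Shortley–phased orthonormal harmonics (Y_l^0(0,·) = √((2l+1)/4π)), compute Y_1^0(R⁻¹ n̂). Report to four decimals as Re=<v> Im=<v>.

Re=-0.0338 Im=0.0000

Need the full column D^1_{m',0} for m'=−1..1 at α=3.5167, β=0.8414, γ=4.092.
cos(β/2)=0.912803, sin(β/2)=0.408400
d^1_{-1,0}: single k=1 term ⇒ +0.527202;  D = -0.490545-0.193152i
d^1_{0,0}: k∈[0..1] ⇒ +0.833210 -0.166790 = +0.666420;  D = +0.666420+0.000000i
d^1_{1,0}: single k=0 term ⇒ -0.527202;  D = +0.490545-0.193152i
Y_1^{m'}(θ=1.3931,φ=5.3452) and Σ D·Y over m':
  (-0.4905-0.1932i)·(+0.2011+0.2742i)  (+0.6664+0.0000i)·(+0.0864+0.0000i)  (+0.4905-0.1932i)·(-0.2011+0.2742i)
Y_1^0(R⁻¹ n̂) = -0.033825+0.000000i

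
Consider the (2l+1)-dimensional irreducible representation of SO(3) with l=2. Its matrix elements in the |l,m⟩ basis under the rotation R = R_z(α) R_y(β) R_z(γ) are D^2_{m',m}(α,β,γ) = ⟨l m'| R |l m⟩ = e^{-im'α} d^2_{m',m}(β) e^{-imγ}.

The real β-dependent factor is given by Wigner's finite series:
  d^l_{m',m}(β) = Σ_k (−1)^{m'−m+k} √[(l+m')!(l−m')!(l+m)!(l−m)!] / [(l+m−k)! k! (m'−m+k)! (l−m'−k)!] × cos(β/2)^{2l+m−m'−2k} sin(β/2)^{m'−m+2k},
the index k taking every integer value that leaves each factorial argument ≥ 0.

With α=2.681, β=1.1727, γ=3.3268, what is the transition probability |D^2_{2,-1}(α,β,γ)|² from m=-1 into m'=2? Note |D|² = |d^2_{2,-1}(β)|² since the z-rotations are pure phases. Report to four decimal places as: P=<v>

P=0.0797

Split into d^2_{2,-1}(β=1.1727) × two z-phases.
Half-angle: c=0.832966, s=0.553324. N=√(24·1·1·6)=12.000000
k: max(0,(-1)−(2))=0 … min(2+(-1),2−(2))=0
  k=0: (−1)^3·12.0000/(6)·0.8330^1·0.5533^3 = -0.282226
d^2_{2,-1}(1.1727) = -0.282226
|D^2_{2,-1}|² = |d^2_{2,-1}(β)|² = (-0.282226)² = 0.079651 (the z-rotation phases have unit modulus)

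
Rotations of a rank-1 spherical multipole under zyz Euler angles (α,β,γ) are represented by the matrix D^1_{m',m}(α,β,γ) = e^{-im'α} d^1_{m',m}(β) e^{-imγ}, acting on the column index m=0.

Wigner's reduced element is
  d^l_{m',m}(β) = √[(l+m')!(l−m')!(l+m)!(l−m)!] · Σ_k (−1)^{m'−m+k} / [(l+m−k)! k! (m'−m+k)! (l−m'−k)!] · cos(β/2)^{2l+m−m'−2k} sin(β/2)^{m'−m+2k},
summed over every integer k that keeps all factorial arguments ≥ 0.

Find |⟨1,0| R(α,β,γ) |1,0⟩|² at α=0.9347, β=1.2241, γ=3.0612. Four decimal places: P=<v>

First d^1_{0,0}(β=1.2241), then the phase factors e^{-i(0)α} and e^{-i(0)γ}:
Half-angle: c=0.818472, s=0.574547. N=√(1·1·1·1)=1.000000
k∈{0,1} keeps every argument non-negative
  k=0: (−1)^0·1.0000/(1)·0.8185^2·0.5745^0 = +0.669896
  k=1: (−1)^1·1.0000/(1)·0.8185^0·0.5745^2 = -0.330104
d^1_{0,0}(1.2241) = +0.669896 -0.330104 = +0.339793
|D^1_{0,0}|² = |d^1_{0,0}(β)|² = (+0.339793)² = 0.115459 (the z-rotation phases have unit modulus)

P=0.1155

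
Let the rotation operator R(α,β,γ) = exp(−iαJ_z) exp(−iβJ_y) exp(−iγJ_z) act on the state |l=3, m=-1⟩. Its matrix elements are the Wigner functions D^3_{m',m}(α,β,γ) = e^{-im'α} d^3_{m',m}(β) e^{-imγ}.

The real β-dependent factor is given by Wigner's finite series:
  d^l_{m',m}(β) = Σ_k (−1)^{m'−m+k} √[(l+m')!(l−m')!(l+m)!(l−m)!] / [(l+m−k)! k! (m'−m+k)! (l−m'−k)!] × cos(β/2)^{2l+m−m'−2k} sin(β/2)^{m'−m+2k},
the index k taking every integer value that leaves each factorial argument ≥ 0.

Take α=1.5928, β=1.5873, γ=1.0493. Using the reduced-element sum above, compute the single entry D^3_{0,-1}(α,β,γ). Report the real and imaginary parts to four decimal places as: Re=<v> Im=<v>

D^3_{0,-1}(1.5928,1.5873,1.0493) = e^{-i·0·1.5928}·d^3_{0,-1}(1.5873)·e^{-i·-1·1.0493}. Compute d first:
c=cos(1.5873/2)=0.701248, s=sin(1.5873/2)=0.712918; N=√[6·6·2·24]=41.569219
k: max(0,(-1)−(0))=0 … min(3+(-1),3−(0))=2
  k=0: (−1)^1·41.5692/(12)·0.7012^5·0.7129^1 = -0.418782
  k=1: (−1)^2·41.5692/(4)·0.7012^3·0.7129^3 = +1.298507
  k=2: (−1)^3·41.5692/(12)·0.7012^1·0.7129^5 = -0.447362
d^3_{0,-1}(1.5873) = -0.418782 +1.298507 -0.447362 = +0.432364
D = (+1.000000+0.000000i)·(+0.432364)·(+0.498178+0.867075i) = +0.215394+0.374892i

Re=0.2154 Im=0.3749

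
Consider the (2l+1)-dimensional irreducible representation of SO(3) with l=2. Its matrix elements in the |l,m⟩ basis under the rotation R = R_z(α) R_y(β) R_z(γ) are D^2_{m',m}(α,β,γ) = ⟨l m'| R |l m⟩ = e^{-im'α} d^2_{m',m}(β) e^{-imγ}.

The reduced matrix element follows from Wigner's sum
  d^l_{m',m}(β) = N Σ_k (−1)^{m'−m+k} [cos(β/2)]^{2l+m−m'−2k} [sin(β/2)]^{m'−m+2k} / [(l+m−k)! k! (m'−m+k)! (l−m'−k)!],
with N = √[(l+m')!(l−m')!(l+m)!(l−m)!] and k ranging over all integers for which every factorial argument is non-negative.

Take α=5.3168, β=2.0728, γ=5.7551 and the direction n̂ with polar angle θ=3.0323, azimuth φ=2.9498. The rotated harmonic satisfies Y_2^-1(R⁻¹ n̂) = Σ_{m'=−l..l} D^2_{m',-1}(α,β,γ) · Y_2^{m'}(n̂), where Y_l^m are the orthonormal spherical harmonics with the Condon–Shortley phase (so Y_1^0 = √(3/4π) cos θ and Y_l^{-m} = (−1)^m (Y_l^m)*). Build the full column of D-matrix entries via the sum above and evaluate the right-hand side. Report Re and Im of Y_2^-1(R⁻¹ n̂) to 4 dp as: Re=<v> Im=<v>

Re=0.2608 Im=-0.1242

Need the full column D^2_{m',-1} for m'=−2..2 at α=5.3168, β=2.0728, γ=5.7551.
cos(β/2)=0.509322, sin(β/2)=0.860576
d^2_{-2,-1}: single k=1 term ⇒ +0.227403;  D = -0.176717-0.143119i
d^2_{-1,-1}: k∈[0..1] ⇒ +0.067293 -0.576347 = -0.509054;  D = -0.038816+0.507572i
d^2_{0,-1}: k∈[0..1] ⇒ -0.278510 +0.795126 = +0.516615;  D = +0.446239-0.260312i
d^2_{1,-1}: k∈[0..1] ⇒ +0.576347 -0.548476 = +0.027871;  D = +0.025237+0.011829i
d^2_{2,-1}: single k=0 term ⇒ -0.649217;  D = -0.107347-0.640281i
Y_2^{m'}(θ=3.0323,φ=2.9498) and Σ D·Y over m':
  (-0.1767-0.1431i)·(+0.0043+0.0017i)  (-0.0388+0.5076i)·(+0.0822+0.0160i)  (+0.4462-0.2603i)·(+0.6195+0.0000i)  (+0.0252+0.0118i)·(-0.0822+0.0160i)  (-0.1073-0.6403i)·(+0.0043-0.0017i)
Y_2^-1(R⁻¹ n̂) = +0.260831-0.124181i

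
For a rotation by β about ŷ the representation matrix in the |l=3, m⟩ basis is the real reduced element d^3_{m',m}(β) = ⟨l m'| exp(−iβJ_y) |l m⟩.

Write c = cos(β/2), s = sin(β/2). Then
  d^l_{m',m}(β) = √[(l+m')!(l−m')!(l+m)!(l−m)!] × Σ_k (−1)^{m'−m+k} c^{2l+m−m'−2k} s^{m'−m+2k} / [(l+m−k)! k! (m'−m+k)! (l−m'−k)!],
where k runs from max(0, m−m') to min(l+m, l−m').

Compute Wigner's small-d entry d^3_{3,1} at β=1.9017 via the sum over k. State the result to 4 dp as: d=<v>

d^3_{3,1}(β=1.9017) via Wigner's sum:
With c≡cos(β/2)=0.580991 and s≡sin(β/2)=0.813910, N=[720·1·24·2]^{1/2}=185.903201
The bounds max(0,m−m')=0 and min(l+m,l−m')=0 give 1 term
  k=0: (−1)^2·185.9032/(48)·0.5810^4·0.8139^2 = +0.292332
d^3_{3,1}(1.9017) = +0.292332

d=0.2923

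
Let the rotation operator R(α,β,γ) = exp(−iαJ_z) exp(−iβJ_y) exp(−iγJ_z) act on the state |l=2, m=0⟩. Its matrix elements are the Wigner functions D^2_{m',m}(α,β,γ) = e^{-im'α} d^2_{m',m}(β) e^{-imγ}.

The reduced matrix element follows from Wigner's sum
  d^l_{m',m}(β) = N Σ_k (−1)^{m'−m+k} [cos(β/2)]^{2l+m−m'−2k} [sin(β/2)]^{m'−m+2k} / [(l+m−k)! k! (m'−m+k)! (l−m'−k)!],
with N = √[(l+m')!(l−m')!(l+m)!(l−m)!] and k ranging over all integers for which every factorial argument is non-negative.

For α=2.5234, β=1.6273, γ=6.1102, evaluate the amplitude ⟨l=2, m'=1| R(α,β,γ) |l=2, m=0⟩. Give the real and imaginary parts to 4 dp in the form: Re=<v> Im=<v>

Re=-0.0563 Im=-0.0400

Split into d^2_{1,0}(β=1.6273) × two z-phases.
c=cos(1.6273/2)=0.686850, s=sin(1.6273/2)=0.726799; N=√[6·1·2·2]=4.898979
k∈{0,1} keeps every argument non-negative
  k=0: (−1)^1·4.8990/(2)·0.6869^3·0.7268^1 = -0.576867
  k=1: (−1)^2·4.8990/(2)·0.6869^1·0.7268^3 = +0.645923
d^2_{1,0}(1.6273) = -0.576867 +0.645923 = +0.069055
D = (-0.814927-0.579563i)·(+0.069055)·(+1.000000+0.000000i) = -0.056275-0.040022i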